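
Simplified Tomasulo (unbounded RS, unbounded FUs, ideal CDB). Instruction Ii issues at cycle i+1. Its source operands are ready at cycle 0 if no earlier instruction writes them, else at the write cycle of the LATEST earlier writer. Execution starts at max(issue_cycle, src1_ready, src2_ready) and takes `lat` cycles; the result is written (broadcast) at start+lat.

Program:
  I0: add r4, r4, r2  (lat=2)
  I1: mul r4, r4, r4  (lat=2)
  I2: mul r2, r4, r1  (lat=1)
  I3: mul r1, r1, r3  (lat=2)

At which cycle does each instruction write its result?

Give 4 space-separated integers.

I0 add r4: issue@1 deps=(None,None) exec_start@1 write@3
I1 mul r4: issue@2 deps=(0,0) exec_start@3 write@5
I2 mul r2: issue@3 deps=(1,None) exec_start@5 write@6
I3 mul r1: issue@4 deps=(None,None) exec_start@4 write@6

Answer: 3 5 6 6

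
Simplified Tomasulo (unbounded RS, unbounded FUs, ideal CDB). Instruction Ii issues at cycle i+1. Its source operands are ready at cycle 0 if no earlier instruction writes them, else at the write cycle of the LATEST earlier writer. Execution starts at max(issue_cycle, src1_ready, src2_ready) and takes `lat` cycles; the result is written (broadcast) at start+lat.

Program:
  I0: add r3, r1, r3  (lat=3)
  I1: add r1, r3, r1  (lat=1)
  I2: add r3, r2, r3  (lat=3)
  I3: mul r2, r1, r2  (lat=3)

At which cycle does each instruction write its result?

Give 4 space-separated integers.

I0 add r3: issue@1 deps=(None,None) exec_start@1 write@4
I1 add r1: issue@2 deps=(0,None) exec_start@4 write@5
I2 add r3: issue@3 deps=(None,0) exec_start@4 write@7
I3 mul r2: issue@4 deps=(1,None) exec_start@5 write@8

Answer: 4 5 7 8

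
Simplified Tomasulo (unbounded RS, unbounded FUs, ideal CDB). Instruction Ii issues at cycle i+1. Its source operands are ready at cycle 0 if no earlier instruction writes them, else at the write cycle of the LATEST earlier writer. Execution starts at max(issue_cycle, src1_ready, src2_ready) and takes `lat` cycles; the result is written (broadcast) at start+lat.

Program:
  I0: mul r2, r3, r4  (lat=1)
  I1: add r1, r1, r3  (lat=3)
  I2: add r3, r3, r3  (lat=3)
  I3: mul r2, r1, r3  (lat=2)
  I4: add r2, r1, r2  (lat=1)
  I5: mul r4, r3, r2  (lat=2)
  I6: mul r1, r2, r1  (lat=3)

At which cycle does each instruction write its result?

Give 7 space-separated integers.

I0 mul r2: issue@1 deps=(None,None) exec_start@1 write@2
I1 add r1: issue@2 deps=(None,None) exec_start@2 write@5
I2 add r3: issue@3 deps=(None,None) exec_start@3 write@6
I3 mul r2: issue@4 deps=(1,2) exec_start@6 write@8
I4 add r2: issue@5 deps=(1,3) exec_start@8 write@9
I5 mul r4: issue@6 deps=(2,4) exec_start@9 write@11
I6 mul r1: issue@7 deps=(4,1) exec_start@9 write@12

Answer: 2 5 6 8 9 11 12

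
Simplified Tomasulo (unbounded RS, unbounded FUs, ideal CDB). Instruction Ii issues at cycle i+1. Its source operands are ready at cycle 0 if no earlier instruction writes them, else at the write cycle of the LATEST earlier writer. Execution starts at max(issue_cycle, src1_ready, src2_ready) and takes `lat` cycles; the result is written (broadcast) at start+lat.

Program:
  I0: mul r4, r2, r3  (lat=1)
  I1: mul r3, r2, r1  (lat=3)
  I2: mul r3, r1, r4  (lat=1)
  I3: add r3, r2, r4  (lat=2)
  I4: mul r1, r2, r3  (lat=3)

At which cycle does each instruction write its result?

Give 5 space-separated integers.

Answer: 2 5 4 6 9

Derivation:
I0 mul r4: issue@1 deps=(None,None) exec_start@1 write@2
I1 mul r3: issue@2 deps=(None,None) exec_start@2 write@5
I2 mul r3: issue@3 deps=(None,0) exec_start@3 write@4
I3 add r3: issue@4 deps=(None,0) exec_start@4 write@6
I4 mul r1: issue@5 deps=(None,3) exec_start@6 write@9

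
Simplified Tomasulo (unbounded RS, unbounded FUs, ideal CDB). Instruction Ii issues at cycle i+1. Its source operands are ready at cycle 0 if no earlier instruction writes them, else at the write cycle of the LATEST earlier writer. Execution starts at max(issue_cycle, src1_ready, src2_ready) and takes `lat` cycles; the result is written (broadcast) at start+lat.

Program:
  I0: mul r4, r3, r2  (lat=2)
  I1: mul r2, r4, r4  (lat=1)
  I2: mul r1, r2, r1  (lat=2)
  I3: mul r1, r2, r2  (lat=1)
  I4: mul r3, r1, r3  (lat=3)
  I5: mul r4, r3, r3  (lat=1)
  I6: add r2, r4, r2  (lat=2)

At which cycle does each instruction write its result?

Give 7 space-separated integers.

Answer: 3 4 6 5 8 9 11

Derivation:
I0 mul r4: issue@1 deps=(None,None) exec_start@1 write@3
I1 mul r2: issue@2 deps=(0,0) exec_start@3 write@4
I2 mul r1: issue@3 deps=(1,None) exec_start@4 write@6
I3 mul r1: issue@4 deps=(1,1) exec_start@4 write@5
I4 mul r3: issue@5 deps=(3,None) exec_start@5 write@8
I5 mul r4: issue@6 deps=(4,4) exec_start@8 write@9
I6 add r2: issue@7 deps=(5,1) exec_start@9 write@11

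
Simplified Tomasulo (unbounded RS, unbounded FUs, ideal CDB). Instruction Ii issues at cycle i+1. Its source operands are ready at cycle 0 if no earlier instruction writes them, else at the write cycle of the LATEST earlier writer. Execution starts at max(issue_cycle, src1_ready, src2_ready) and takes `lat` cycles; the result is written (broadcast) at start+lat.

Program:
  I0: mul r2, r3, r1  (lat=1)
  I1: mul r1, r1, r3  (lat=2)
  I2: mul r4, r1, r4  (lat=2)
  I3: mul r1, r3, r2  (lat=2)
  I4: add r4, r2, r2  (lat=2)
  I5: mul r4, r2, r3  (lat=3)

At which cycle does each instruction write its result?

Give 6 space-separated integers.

Answer: 2 4 6 6 7 9

Derivation:
I0 mul r2: issue@1 deps=(None,None) exec_start@1 write@2
I1 mul r1: issue@2 deps=(None,None) exec_start@2 write@4
I2 mul r4: issue@3 deps=(1,None) exec_start@4 write@6
I3 mul r1: issue@4 deps=(None,0) exec_start@4 write@6
I4 add r4: issue@5 deps=(0,0) exec_start@5 write@7
I5 mul r4: issue@6 deps=(0,None) exec_start@6 write@9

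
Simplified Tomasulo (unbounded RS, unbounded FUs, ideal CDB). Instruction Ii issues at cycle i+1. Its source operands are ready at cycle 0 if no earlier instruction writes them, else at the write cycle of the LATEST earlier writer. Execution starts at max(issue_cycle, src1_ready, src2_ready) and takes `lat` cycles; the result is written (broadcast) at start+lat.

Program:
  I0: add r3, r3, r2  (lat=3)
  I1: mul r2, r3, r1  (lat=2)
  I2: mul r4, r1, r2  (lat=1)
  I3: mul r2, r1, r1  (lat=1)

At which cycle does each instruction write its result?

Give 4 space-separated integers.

I0 add r3: issue@1 deps=(None,None) exec_start@1 write@4
I1 mul r2: issue@2 deps=(0,None) exec_start@4 write@6
I2 mul r4: issue@3 deps=(None,1) exec_start@6 write@7
I3 mul r2: issue@4 deps=(None,None) exec_start@4 write@5

Answer: 4 6 7 5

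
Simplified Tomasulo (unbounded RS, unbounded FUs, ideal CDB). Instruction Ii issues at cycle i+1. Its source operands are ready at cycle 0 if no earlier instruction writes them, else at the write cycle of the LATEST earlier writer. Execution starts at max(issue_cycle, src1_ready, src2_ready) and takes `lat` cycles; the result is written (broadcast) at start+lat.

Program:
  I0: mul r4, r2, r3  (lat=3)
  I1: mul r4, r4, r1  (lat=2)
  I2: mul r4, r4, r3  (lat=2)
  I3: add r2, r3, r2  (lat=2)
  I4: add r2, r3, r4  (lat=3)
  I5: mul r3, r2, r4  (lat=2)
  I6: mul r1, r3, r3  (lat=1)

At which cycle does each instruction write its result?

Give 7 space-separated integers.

Answer: 4 6 8 6 11 13 14

Derivation:
I0 mul r4: issue@1 deps=(None,None) exec_start@1 write@4
I1 mul r4: issue@2 deps=(0,None) exec_start@4 write@6
I2 mul r4: issue@3 deps=(1,None) exec_start@6 write@8
I3 add r2: issue@4 deps=(None,None) exec_start@4 write@6
I4 add r2: issue@5 deps=(None,2) exec_start@8 write@11
I5 mul r3: issue@6 deps=(4,2) exec_start@11 write@13
I6 mul r1: issue@7 deps=(5,5) exec_start@13 write@14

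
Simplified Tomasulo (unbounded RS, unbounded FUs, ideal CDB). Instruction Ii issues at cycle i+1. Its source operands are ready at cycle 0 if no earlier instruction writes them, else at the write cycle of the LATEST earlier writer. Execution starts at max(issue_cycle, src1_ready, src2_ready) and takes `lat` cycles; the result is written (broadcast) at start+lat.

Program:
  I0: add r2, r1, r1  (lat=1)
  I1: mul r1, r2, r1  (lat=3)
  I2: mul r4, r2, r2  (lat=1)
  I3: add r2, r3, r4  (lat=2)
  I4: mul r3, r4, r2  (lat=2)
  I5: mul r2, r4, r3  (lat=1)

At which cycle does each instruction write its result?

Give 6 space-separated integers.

I0 add r2: issue@1 deps=(None,None) exec_start@1 write@2
I1 mul r1: issue@2 deps=(0,None) exec_start@2 write@5
I2 mul r4: issue@3 deps=(0,0) exec_start@3 write@4
I3 add r2: issue@4 deps=(None,2) exec_start@4 write@6
I4 mul r3: issue@5 deps=(2,3) exec_start@6 write@8
I5 mul r2: issue@6 deps=(2,4) exec_start@8 write@9

Answer: 2 5 4 6 8 9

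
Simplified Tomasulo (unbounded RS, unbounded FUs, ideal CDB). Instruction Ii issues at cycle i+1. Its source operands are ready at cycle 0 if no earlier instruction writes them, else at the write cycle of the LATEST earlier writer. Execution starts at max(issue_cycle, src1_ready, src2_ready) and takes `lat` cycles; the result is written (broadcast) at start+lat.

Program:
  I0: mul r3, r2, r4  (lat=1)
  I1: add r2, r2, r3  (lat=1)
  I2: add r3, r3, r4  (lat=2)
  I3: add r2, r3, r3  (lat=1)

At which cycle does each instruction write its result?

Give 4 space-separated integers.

I0 mul r3: issue@1 deps=(None,None) exec_start@1 write@2
I1 add r2: issue@2 deps=(None,0) exec_start@2 write@3
I2 add r3: issue@3 deps=(0,None) exec_start@3 write@5
I3 add r2: issue@4 deps=(2,2) exec_start@5 write@6

Answer: 2 3 5 6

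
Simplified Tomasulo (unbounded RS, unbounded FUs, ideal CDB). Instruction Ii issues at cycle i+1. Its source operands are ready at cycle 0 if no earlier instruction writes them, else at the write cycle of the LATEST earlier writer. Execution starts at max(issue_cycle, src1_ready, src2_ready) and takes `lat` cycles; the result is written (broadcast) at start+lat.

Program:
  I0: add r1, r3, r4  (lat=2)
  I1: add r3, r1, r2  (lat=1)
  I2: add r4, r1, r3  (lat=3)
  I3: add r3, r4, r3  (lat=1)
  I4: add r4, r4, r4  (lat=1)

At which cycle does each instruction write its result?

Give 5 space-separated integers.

Answer: 3 4 7 8 8

Derivation:
I0 add r1: issue@1 deps=(None,None) exec_start@1 write@3
I1 add r3: issue@2 deps=(0,None) exec_start@3 write@4
I2 add r4: issue@3 deps=(0,1) exec_start@4 write@7
I3 add r3: issue@4 deps=(2,1) exec_start@7 write@8
I4 add r4: issue@5 deps=(2,2) exec_start@7 write@8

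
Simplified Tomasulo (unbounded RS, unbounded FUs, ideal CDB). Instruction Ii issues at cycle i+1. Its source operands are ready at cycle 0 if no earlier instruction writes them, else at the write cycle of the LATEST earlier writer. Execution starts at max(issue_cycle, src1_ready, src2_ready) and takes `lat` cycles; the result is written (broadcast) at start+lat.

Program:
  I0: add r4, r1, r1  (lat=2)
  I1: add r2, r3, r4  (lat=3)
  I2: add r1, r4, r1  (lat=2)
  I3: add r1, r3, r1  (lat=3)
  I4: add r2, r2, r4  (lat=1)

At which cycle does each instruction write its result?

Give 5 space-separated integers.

Answer: 3 6 5 8 7

Derivation:
I0 add r4: issue@1 deps=(None,None) exec_start@1 write@3
I1 add r2: issue@2 deps=(None,0) exec_start@3 write@6
I2 add r1: issue@3 deps=(0,None) exec_start@3 write@5
I3 add r1: issue@4 deps=(None,2) exec_start@5 write@8
I4 add r2: issue@5 deps=(1,0) exec_start@6 write@7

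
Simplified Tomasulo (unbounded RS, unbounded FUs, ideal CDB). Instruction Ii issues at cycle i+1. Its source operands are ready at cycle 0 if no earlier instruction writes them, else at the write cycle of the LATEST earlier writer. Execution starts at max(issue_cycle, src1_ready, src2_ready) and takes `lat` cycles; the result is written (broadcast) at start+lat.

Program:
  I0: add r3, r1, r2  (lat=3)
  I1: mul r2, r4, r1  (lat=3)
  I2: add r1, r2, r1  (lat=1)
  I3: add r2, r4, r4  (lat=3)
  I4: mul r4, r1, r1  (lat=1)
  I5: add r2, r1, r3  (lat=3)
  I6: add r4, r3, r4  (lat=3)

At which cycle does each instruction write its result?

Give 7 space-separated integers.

Answer: 4 5 6 7 7 9 10

Derivation:
I0 add r3: issue@1 deps=(None,None) exec_start@1 write@4
I1 mul r2: issue@2 deps=(None,None) exec_start@2 write@5
I2 add r1: issue@3 deps=(1,None) exec_start@5 write@6
I3 add r2: issue@4 deps=(None,None) exec_start@4 write@7
I4 mul r4: issue@5 deps=(2,2) exec_start@6 write@7
I5 add r2: issue@6 deps=(2,0) exec_start@6 write@9
I6 add r4: issue@7 deps=(0,4) exec_start@7 write@10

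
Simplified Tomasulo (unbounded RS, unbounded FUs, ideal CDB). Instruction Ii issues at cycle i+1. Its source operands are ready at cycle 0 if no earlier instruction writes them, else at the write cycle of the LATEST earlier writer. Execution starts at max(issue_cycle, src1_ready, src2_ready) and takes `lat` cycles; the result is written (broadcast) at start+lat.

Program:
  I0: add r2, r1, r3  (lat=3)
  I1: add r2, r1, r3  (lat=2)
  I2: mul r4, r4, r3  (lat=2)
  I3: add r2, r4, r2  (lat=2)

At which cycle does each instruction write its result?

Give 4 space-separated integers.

I0 add r2: issue@1 deps=(None,None) exec_start@1 write@4
I1 add r2: issue@2 deps=(None,None) exec_start@2 write@4
I2 mul r4: issue@3 deps=(None,None) exec_start@3 write@5
I3 add r2: issue@4 deps=(2,1) exec_start@5 write@7

Answer: 4 4 5 7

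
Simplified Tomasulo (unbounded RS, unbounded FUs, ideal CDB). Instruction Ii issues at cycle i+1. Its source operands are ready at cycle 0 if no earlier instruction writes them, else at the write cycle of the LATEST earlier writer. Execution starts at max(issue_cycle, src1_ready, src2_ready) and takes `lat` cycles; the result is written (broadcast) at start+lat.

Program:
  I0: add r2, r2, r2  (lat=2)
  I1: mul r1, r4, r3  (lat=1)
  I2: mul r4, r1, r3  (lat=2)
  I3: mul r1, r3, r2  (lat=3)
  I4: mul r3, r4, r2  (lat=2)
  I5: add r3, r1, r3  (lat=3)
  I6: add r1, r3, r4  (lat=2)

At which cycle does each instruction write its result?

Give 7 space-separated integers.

Answer: 3 3 5 7 7 10 12

Derivation:
I0 add r2: issue@1 deps=(None,None) exec_start@1 write@3
I1 mul r1: issue@2 deps=(None,None) exec_start@2 write@3
I2 mul r4: issue@3 deps=(1,None) exec_start@3 write@5
I3 mul r1: issue@4 deps=(None,0) exec_start@4 write@7
I4 mul r3: issue@5 deps=(2,0) exec_start@5 write@7
I5 add r3: issue@6 deps=(3,4) exec_start@7 write@10
I6 add r1: issue@7 deps=(5,2) exec_start@10 write@12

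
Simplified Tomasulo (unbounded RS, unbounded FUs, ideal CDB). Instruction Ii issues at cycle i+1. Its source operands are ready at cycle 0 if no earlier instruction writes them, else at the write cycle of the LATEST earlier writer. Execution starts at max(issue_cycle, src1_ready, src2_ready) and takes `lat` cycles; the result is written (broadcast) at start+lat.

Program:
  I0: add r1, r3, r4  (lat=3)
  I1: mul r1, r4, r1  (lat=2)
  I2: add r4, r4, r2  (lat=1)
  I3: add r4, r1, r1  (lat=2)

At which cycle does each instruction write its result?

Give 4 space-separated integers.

Answer: 4 6 4 8

Derivation:
I0 add r1: issue@1 deps=(None,None) exec_start@1 write@4
I1 mul r1: issue@2 deps=(None,0) exec_start@4 write@6
I2 add r4: issue@3 deps=(None,None) exec_start@3 write@4
I3 add r4: issue@4 deps=(1,1) exec_start@6 write@8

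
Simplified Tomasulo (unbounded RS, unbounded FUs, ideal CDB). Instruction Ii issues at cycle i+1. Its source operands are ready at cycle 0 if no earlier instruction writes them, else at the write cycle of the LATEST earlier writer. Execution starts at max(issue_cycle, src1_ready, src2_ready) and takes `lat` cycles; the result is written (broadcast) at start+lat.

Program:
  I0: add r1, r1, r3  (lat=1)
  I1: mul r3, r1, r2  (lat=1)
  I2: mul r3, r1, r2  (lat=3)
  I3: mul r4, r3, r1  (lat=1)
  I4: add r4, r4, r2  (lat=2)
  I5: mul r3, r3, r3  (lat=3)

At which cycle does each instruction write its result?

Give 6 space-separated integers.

Answer: 2 3 6 7 9 9

Derivation:
I0 add r1: issue@1 deps=(None,None) exec_start@1 write@2
I1 mul r3: issue@2 deps=(0,None) exec_start@2 write@3
I2 mul r3: issue@3 deps=(0,None) exec_start@3 write@6
I3 mul r4: issue@4 deps=(2,0) exec_start@6 write@7
I4 add r4: issue@5 deps=(3,None) exec_start@7 write@9
I5 mul r3: issue@6 deps=(2,2) exec_start@6 write@9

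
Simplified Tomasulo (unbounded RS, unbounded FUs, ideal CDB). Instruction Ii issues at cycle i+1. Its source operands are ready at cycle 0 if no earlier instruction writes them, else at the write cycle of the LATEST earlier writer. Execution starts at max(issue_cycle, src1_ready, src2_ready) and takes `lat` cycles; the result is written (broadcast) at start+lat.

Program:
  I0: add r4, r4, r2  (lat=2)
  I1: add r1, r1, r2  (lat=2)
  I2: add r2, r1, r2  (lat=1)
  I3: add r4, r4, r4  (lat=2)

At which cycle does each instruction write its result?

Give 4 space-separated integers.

Answer: 3 4 5 6

Derivation:
I0 add r4: issue@1 deps=(None,None) exec_start@1 write@3
I1 add r1: issue@2 deps=(None,None) exec_start@2 write@4
I2 add r2: issue@3 deps=(1,None) exec_start@4 write@5
I3 add r4: issue@4 deps=(0,0) exec_start@4 write@6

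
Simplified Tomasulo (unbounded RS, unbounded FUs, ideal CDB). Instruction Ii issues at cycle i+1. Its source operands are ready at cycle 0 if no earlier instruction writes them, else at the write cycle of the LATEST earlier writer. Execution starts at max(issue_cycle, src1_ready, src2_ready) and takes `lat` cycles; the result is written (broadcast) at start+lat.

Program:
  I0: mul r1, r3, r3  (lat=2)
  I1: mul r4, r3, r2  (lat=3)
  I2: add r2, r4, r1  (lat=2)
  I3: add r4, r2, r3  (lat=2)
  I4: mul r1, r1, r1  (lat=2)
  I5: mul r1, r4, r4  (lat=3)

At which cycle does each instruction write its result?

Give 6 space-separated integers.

I0 mul r1: issue@1 deps=(None,None) exec_start@1 write@3
I1 mul r4: issue@2 deps=(None,None) exec_start@2 write@5
I2 add r2: issue@3 deps=(1,0) exec_start@5 write@7
I3 add r4: issue@4 deps=(2,None) exec_start@7 write@9
I4 mul r1: issue@5 deps=(0,0) exec_start@5 write@7
I5 mul r1: issue@6 deps=(3,3) exec_start@9 write@12

Answer: 3 5 7 9 7 12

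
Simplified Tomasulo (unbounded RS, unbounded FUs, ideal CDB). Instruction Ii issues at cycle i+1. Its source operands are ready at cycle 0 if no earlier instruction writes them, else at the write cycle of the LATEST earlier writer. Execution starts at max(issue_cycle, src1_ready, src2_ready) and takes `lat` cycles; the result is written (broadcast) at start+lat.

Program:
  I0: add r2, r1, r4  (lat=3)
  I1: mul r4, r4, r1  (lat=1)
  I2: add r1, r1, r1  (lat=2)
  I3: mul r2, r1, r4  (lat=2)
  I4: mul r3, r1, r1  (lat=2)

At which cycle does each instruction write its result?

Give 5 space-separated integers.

I0 add r2: issue@1 deps=(None,None) exec_start@1 write@4
I1 mul r4: issue@2 deps=(None,None) exec_start@2 write@3
I2 add r1: issue@3 deps=(None,None) exec_start@3 write@5
I3 mul r2: issue@4 deps=(2,1) exec_start@5 write@7
I4 mul r3: issue@5 deps=(2,2) exec_start@5 write@7

Answer: 4 3 5 7 7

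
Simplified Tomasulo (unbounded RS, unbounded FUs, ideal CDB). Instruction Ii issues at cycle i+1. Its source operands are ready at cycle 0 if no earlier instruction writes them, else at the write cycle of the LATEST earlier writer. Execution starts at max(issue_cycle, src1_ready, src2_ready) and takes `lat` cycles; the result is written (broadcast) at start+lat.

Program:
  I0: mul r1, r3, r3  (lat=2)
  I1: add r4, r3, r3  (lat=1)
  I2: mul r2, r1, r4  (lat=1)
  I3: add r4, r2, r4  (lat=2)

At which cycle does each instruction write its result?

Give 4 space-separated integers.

Answer: 3 3 4 6

Derivation:
I0 mul r1: issue@1 deps=(None,None) exec_start@1 write@3
I1 add r4: issue@2 deps=(None,None) exec_start@2 write@3
I2 mul r2: issue@3 deps=(0,1) exec_start@3 write@4
I3 add r4: issue@4 deps=(2,1) exec_start@4 write@6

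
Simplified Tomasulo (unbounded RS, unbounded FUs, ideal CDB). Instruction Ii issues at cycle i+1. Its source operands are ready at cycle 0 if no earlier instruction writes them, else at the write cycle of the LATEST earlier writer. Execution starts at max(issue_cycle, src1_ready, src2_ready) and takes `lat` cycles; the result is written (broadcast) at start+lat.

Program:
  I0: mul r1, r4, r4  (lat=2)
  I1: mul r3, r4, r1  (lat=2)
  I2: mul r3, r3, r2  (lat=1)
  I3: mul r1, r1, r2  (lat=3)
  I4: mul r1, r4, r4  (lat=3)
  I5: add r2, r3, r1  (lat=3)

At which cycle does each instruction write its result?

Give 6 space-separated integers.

Answer: 3 5 6 7 8 11

Derivation:
I0 mul r1: issue@1 deps=(None,None) exec_start@1 write@3
I1 mul r3: issue@2 deps=(None,0) exec_start@3 write@5
I2 mul r3: issue@3 deps=(1,None) exec_start@5 write@6
I3 mul r1: issue@4 deps=(0,None) exec_start@4 write@7
I4 mul r1: issue@5 deps=(None,None) exec_start@5 write@8
I5 add r2: issue@6 deps=(2,4) exec_start@8 write@11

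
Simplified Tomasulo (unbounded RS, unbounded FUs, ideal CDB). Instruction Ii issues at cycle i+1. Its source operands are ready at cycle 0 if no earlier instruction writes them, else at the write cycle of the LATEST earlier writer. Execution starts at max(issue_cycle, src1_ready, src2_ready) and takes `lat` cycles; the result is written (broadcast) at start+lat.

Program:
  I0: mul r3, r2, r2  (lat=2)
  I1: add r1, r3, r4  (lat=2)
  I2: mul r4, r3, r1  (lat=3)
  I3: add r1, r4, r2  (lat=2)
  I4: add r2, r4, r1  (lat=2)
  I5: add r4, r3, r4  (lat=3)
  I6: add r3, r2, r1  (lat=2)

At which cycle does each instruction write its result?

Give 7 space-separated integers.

I0 mul r3: issue@1 deps=(None,None) exec_start@1 write@3
I1 add r1: issue@2 deps=(0,None) exec_start@3 write@5
I2 mul r4: issue@3 deps=(0,1) exec_start@5 write@8
I3 add r1: issue@4 deps=(2,None) exec_start@8 write@10
I4 add r2: issue@5 deps=(2,3) exec_start@10 write@12
I5 add r4: issue@6 deps=(0,2) exec_start@8 write@11
I6 add r3: issue@7 deps=(4,3) exec_start@12 write@14

Answer: 3 5 8 10 12 11 14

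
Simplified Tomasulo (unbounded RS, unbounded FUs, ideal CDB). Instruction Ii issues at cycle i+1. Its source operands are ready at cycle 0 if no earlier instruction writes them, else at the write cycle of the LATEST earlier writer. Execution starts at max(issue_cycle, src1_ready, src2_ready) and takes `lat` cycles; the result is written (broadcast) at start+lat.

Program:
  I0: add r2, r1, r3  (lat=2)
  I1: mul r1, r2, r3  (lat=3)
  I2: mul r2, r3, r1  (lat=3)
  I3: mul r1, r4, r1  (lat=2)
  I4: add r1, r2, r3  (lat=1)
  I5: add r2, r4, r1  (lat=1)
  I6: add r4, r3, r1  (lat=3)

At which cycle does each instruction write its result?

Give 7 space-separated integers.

Answer: 3 6 9 8 10 11 13

Derivation:
I0 add r2: issue@1 deps=(None,None) exec_start@1 write@3
I1 mul r1: issue@2 deps=(0,None) exec_start@3 write@6
I2 mul r2: issue@3 deps=(None,1) exec_start@6 write@9
I3 mul r1: issue@4 deps=(None,1) exec_start@6 write@8
I4 add r1: issue@5 deps=(2,None) exec_start@9 write@10
I5 add r2: issue@6 deps=(None,4) exec_start@10 write@11
I6 add r4: issue@7 deps=(None,4) exec_start@10 write@13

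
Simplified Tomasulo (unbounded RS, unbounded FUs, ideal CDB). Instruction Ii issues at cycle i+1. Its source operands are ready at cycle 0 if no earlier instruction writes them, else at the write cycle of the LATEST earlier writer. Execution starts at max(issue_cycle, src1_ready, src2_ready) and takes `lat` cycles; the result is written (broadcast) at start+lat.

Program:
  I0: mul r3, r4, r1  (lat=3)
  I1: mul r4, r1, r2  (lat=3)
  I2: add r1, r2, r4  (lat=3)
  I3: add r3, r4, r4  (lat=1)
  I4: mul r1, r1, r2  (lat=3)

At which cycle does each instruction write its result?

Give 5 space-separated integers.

I0 mul r3: issue@1 deps=(None,None) exec_start@1 write@4
I1 mul r4: issue@2 deps=(None,None) exec_start@2 write@5
I2 add r1: issue@3 deps=(None,1) exec_start@5 write@8
I3 add r3: issue@4 deps=(1,1) exec_start@5 write@6
I4 mul r1: issue@5 deps=(2,None) exec_start@8 write@11

Answer: 4 5 8 6 11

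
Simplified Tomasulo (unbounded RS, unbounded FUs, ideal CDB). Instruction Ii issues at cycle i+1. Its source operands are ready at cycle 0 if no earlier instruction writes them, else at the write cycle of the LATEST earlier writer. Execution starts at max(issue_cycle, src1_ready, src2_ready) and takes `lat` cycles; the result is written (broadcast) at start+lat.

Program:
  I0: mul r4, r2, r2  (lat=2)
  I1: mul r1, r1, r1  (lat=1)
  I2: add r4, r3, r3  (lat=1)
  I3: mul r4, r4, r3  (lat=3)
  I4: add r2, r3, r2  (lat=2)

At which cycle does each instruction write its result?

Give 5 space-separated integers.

Answer: 3 3 4 7 7

Derivation:
I0 mul r4: issue@1 deps=(None,None) exec_start@1 write@3
I1 mul r1: issue@2 deps=(None,None) exec_start@2 write@3
I2 add r4: issue@3 deps=(None,None) exec_start@3 write@4
I3 mul r4: issue@4 deps=(2,None) exec_start@4 write@7
I4 add r2: issue@5 deps=(None,None) exec_start@5 write@7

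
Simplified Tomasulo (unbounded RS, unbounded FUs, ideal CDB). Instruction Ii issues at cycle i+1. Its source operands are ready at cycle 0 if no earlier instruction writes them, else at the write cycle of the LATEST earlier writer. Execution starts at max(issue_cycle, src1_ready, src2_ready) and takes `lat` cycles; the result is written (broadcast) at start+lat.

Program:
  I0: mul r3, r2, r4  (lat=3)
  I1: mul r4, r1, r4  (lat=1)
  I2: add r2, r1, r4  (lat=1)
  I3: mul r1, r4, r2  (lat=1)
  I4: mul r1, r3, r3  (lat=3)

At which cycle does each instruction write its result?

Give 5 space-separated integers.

I0 mul r3: issue@1 deps=(None,None) exec_start@1 write@4
I1 mul r4: issue@2 deps=(None,None) exec_start@2 write@3
I2 add r2: issue@3 deps=(None,1) exec_start@3 write@4
I3 mul r1: issue@4 deps=(1,2) exec_start@4 write@5
I4 mul r1: issue@5 deps=(0,0) exec_start@5 write@8

Answer: 4 3 4 5 8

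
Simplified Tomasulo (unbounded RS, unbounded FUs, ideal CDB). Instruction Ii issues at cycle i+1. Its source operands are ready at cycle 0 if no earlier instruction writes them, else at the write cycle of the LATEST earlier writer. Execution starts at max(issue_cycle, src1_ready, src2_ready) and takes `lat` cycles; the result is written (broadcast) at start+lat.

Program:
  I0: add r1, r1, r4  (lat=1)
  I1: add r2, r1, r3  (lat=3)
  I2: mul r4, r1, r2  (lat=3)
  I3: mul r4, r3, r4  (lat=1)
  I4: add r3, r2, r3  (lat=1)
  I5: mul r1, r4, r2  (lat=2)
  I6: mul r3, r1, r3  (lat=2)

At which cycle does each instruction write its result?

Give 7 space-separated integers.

Answer: 2 5 8 9 6 11 13

Derivation:
I0 add r1: issue@1 deps=(None,None) exec_start@1 write@2
I1 add r2: issue@2 deps=(0,None) exec_start@2 write@5
I2 mul r4: issue@3 deps=(0,1) exec_start@5 write@8
I3 mul r4: issue@4 deps=(None,2) exec_start@8 write@9
I4 add r3: issue@5 deps=(1,None) exec_start@5 write@6
I5 mul r1: issue@6 deps=(3,1) exec_start@9 write@11
I6 mul r3: issue@7 deps=(5,4) exec_start@11 write@13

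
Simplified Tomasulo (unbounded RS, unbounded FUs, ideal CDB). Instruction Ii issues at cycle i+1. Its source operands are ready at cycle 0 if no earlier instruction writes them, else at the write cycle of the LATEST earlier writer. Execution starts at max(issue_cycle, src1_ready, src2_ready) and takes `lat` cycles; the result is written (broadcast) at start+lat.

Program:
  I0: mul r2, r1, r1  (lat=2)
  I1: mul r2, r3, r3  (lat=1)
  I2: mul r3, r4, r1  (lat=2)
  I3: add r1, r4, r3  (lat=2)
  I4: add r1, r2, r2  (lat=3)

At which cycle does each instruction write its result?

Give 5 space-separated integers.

I0 mul r2: issue@1 deps=(None,None) exec_start@1 write@3
I1 mul r2: issue@2 deps=(None,None) exec_start@2 write@3
I2 mul r3: issue@3 deps=(None,None) exec_start@3 write@5
I3 add r1: issue@4 deps=(None,2) exec_start@5 write@7
I4 add r1: issue@5 deps=(1,1) exec_start@5 write@8

Answer: 3 3 5 7 8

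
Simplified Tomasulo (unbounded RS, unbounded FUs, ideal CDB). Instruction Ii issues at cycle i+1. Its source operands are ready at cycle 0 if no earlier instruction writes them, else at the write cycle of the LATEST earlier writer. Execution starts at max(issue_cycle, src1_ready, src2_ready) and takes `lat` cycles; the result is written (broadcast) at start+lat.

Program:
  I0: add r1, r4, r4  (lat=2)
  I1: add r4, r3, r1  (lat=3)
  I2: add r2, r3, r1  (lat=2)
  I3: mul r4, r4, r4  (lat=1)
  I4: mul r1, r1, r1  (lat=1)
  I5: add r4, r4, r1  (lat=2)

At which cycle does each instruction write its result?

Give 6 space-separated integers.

I0 add r1: issue@1 deps=(None,None) exec_start@1 write@3
I1 add r4: issue@2 deps=(None,0) exec_start@3 write@6
I2 add r2: issue@3 deps=(None,0) exec_start@3 write@5
I3 mul r4: issue@4 deps=(1,1) exec_start@6 write@7
I4 mul r1: issue@5 deps=(0,0) exec_start@5 write@6
I5 add r4: issue@6 deps=(3,4) exec_start@7 write@9

Answer: 3 6 5 7 6 9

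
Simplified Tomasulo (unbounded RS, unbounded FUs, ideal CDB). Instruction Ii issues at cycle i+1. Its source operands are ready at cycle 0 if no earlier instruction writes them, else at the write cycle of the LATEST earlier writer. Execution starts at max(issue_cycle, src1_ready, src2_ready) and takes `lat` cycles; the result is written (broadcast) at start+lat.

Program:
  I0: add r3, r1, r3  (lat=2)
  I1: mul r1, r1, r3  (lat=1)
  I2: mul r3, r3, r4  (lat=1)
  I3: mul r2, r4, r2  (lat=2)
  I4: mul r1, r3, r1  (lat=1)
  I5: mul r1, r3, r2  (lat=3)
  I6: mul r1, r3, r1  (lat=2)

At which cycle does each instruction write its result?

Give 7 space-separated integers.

Answer: 3 4 4 6 6 9 11

Derivation:
I0 add r3: issue@1 deps=(None,None) exec_start@1 write@3
I1 mul r1: issue@2 deps=(None,0) exec_start@3 write@4
I2 mul r3: issue@3 deps=(0,None) exec_start@3 write@4
I3 mul r2: issue@4 deps=(None,None) exec_start@4 write@6
I4 mul r1: issue@5 deps=(2,1) exec_start@5 write@6
I5 mul r1: issue@6 deps=(2,3) exec_start@6 write@9
I6 mul r1: issue@7 deps=(2,5) exec_start@9 write@11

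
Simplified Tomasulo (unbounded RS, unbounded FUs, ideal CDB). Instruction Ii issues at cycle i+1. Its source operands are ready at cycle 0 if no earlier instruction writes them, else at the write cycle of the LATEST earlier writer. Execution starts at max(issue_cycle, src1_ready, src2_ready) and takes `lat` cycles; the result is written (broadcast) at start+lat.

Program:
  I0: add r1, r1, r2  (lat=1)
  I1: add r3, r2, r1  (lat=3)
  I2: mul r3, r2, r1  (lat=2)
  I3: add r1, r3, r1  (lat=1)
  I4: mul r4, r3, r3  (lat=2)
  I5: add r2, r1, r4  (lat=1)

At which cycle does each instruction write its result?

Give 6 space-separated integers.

I0 add r1: issue@1 deps=(None,None) exec_start@1 write@2
I1 add r3: issue@2 deps=(None,0) exec_start@2 write@5
I2 mul r3: issue@3 deps=(None,0) exec_start@3 write@5
I3 add r1: issue@4 deps=(2,0) exec_start@5 write@6
I4 mul r4: issue@5 deps=(2,2) exec_start@5 write@7
I5 add r2: issue@6 deps=(3,4) exec_start@7 write@8

Answer: 2 5 5 6 7 8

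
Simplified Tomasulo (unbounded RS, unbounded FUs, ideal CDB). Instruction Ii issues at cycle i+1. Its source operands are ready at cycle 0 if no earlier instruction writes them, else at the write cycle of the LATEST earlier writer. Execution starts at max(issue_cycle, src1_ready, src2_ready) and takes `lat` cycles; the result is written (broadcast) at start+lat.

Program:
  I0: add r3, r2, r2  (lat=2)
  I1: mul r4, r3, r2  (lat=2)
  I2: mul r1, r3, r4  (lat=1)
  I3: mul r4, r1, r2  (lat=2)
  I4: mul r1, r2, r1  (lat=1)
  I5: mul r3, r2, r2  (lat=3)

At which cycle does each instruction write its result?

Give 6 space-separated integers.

Answer: 3 5 6 8 7 9

Derivation:
I0 add r3: issue@1 deps=(None,None) exec_start@1 write@3
I1 mul r4: issue@2 deps=(0,None) exec_start@3 write@5
I2 mul r1: issue@3 deps=(0,1) exec_start@5 write@6
I3 mul r4: issue@4 deps=(2,None) exec_start@6 write@8
I4 mul r1: issue@5 deps=(None,2) exec_start@6 write@7
I5 mul r3: issue@6 deps=(None,None) exec_start@6 write@9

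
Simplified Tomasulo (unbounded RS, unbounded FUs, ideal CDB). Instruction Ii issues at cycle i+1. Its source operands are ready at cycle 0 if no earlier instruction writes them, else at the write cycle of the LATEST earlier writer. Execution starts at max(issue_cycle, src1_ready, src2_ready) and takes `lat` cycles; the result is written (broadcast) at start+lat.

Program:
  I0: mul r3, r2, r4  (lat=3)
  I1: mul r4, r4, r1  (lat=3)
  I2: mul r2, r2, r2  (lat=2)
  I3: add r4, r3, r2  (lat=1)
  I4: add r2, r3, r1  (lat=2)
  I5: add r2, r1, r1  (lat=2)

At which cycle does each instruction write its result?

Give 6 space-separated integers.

Answer: 4 5 5 6 7 8

Derivation:
I0 mul r3: issue@1 deps=(None,None) exec_start@1 write@4
I1 mul r4: issue@2 deps=(None,None) exec_start@2 write@5
I2 mul r2: issue@3 deps=(None,None) exec_start@3 write@5
I3 add r4: issue@4 deps=(0,2) exec_start@5 write@6
I4 add r2: issue@5 deps=(0,None) exec_start@5 write@7
I5 add r2: issue@6 deps=(None,None) exec_start@6 write@8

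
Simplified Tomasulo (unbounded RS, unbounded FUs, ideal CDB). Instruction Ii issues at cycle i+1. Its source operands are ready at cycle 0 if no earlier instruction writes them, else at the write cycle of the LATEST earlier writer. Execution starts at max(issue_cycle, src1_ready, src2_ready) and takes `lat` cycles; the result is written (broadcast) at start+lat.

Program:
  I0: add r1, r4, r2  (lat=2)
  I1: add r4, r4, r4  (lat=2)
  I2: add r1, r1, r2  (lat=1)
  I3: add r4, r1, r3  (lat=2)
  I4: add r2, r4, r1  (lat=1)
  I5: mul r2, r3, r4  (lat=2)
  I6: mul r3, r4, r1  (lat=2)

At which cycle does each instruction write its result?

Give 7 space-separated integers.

I0 add r1: issue@1 deps=(None,None) exec_start@1 write@3
I1 add r4: issue@2 deps=(None,None) exec_start@2 write@4
I2 add r1: issue@3 deps=(0,None) exec_start@3 write@4
I3 add r4: issue@4 deps=(2,None) exec_start@4 write@6
I4 add r2: issue@5 deps=(3,2) exec_start@6 write@7
I5 mul r2: issue@6 deps=(None,3) exec_start@6 write@8
I6 mul r3: issue@7 deps=(3,2) exec_start@7 write@9

Answer: 3 4 4 6 7 8 9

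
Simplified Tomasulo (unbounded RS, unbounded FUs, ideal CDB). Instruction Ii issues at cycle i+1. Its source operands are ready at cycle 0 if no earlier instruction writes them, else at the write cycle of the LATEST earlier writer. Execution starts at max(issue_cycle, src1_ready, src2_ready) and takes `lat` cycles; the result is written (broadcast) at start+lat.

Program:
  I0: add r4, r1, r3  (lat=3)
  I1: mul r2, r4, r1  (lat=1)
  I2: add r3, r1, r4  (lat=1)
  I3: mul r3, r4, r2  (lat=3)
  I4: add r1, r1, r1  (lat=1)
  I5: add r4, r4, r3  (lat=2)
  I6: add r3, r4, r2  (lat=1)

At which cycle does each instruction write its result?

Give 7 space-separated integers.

I0 add r4: issue@1 deps=(None,None) exec_start@1 write@4
I1 mul r2: issue@2 deps=(0,None) exec_start@4 write@5
I2 add r3: issue@3 deps=(None,0) exec_start@4 write@5
I3 mul r3: issue@4 deps=(0,1) exec_start@5 write@8
I4 add r1: issue@5 deps=(None,None) exec_start@5 write@6
I5 add r4: issue@6 deps=(0,3) exec_start@8 write@10
I6 add r3: issue@7 deps=(5,1) exec_start@10 write@11

Answer: 4 5 5 8 6 10 11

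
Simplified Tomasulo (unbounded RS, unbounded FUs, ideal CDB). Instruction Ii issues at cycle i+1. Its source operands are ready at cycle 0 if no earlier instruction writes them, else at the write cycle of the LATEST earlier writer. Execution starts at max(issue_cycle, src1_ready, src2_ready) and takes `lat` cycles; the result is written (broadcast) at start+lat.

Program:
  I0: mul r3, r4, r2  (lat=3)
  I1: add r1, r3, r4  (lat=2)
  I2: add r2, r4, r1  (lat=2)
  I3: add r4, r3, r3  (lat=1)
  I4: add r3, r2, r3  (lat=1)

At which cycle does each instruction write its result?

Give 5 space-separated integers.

Answer: 4 6 8 5 9

Derivation:
I0 mul r3: issue@1 deps=(None,None) exec_start@1 write@4
I1 add r1: issue@2 deps=(0,None) exec_start@4 write@6
I2 add r2: issue@3 deps=(None,1) exec_start@6 write@8
I3 add r4: issue@4 deps=(0,0) exec_start@4 write@5
I4 add r3: issue@5 deps=(2,0) exec_start@8 write@9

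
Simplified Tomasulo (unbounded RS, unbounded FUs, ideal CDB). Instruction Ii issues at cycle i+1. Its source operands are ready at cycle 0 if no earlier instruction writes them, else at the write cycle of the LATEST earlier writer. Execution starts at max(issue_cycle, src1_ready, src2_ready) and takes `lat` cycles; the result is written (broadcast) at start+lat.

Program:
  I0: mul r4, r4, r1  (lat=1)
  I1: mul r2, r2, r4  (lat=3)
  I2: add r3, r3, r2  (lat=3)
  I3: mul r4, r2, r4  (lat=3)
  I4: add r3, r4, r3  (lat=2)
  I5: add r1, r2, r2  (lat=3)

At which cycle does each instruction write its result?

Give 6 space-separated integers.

I0 mul r4: issue@1 deps=(None,None) exec_start@1 write@2
I1 mul r2: issue@2 deps=(None,0) exec_start@2 write@5
I2 add r3: issue@3 deps=(None,1) exec_start@5 write@8
I3 mul r4: issue@4 deps=(1,0) exec_start@5 write@8
I4 add r3: issue@5 deps=(3,2) exec_start@8 write@10
I5 add r1: issue@6 deps=(1,1) exec_start@6 write@9

Answer: 2 5 8 8 10 9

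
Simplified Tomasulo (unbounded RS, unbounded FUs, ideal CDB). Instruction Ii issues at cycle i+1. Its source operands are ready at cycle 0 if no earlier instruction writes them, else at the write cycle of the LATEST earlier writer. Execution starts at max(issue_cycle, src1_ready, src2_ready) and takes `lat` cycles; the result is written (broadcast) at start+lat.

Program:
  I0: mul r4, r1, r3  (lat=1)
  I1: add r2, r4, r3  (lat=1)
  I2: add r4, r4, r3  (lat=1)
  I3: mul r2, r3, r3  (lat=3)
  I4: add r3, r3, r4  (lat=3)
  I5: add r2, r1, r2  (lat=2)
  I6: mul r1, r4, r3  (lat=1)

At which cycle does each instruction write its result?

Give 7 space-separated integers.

I0 mul r4: issue@1 deps=(None,None) exec_start@1 write@2
I1 add r2: issue@2 deps=(0,None) exec_start@2 write@3
I2 add r4: issue@3 deps=(0,None) exec_start@3 write@4
I3 mul r2: issue@4 deps=(None,None) exec_start@4 write@7
I4 add r3: issue@5 deps=(None,2) exec_start@5 write@8
I5 add r2: issue@6 deps=(None,3) exec_start@7 write@9
I6 mul r1: issue@7 deps=(2,4) exec_start@8 write@9

Answer: 2 3 4 7 8 9 9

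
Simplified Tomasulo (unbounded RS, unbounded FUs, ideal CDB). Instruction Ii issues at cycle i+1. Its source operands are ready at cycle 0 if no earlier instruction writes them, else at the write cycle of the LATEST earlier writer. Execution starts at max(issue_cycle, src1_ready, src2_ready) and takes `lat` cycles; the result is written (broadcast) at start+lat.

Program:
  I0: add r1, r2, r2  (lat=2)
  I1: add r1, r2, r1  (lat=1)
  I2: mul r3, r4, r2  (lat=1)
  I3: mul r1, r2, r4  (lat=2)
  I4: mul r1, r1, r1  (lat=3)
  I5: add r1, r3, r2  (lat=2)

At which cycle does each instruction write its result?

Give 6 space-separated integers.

Answer: 3 4 4 6 9 8

Derivation:
I0 add r1: issue@1 deps=(None,None) exec_start@1 write@3
I1 add r1: issue@2 deps=(None,0) exec_start@3 write@4
I2 mul r3: issue@3 deps=(None,None) exec_start@3 write@4
I3 mul r1: issue@4 deps=(None,None) exec_start@4 write@6
I4 mul r1: issue@5 deps=(3,3) exec_start@6 write@9
I5 add r1: issue@6 deps=(2,None) exec_start@6 write@8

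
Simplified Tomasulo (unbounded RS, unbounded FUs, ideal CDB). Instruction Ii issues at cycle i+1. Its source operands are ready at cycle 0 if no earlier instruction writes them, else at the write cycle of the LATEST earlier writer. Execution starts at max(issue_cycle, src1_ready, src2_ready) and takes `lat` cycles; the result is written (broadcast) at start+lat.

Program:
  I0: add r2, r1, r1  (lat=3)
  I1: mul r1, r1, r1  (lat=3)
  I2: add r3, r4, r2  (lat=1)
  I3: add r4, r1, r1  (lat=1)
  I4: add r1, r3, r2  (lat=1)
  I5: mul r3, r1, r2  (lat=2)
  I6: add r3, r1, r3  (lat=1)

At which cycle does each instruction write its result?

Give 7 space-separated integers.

Answer: 4 5 5 6 6 8 9

Derivation:
I0 add r2: issue@1 deps=(None,None) exec_start@1 write@4
I1 mul r1: issue@2 deps=(None,None) exec_start@2 write@5
I2 add r3: issue@3 deps=(None,0) exec_start@4 write@5
I3 add r4: issue@4 deps=(1,1) exec_start@5 write@6
I4 add r1: issue@5 deps=(2,0) exec_start@5 write@6
I5 mul r3: issue@6 deps=(4,0) exec_start@6 write@8
I6 add r3: issue@7 deps=(4,5) exec_start@8 write@9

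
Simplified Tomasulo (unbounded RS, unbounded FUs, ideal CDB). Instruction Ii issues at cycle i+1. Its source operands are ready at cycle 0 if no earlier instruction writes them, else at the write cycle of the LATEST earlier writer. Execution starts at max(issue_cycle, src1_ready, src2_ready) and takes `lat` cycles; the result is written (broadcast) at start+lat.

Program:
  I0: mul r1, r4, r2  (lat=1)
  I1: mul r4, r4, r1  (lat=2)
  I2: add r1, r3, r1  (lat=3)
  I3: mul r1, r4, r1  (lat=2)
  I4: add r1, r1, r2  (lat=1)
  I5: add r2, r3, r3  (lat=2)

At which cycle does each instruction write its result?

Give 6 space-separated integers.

Answer: 2 4 6 8 9 8

Derivation:
I0 mul r1: issue@1 deps=(None,None) exec_start@1 write@2
I1 mul r4: issue@2 deps=(None,0) exec_start@2 write@4
I2 add r1: issue@3 deps=(None,0) exec_start@3 write@6
I3 mul r1: issue@4 deps=(1,2) exec_start@6 write@8
I4 add r1: issue@5 deps=(3,None) exec_start@8 write@9
I5 add r2: issue@6 deps=(None,None) exec_start@6 write@8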